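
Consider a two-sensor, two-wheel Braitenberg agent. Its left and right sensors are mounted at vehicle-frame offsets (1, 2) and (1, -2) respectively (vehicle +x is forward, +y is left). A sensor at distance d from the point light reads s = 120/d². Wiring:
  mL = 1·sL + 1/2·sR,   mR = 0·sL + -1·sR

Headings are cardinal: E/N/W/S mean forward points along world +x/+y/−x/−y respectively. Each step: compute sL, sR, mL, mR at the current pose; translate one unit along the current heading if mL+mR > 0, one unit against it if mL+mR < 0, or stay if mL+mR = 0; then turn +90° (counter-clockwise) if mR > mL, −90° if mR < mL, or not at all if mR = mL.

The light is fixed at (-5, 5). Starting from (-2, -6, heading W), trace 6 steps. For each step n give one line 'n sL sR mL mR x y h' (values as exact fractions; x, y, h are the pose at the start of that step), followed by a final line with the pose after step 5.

n=0: pose=(-2,-6,W); sL=120/173, sR=24/17; mL=4116/2941, mR=-24/17; mL+mR=-36/2941 → advance -1; mR−mL=-8268/2941 → turn -1·90°
n=1: pose=(-1,-6,N); sL=15/13, sR=15/17; mL=705/442, mR=-15/17; mL+mR=315/442 → advance +1; mR−mL=-1095/442 → turn -1·90°
n=2: pose=(-1,-5,E); sL=120/89, sR=120/169; mL=25620/15041, mR=-120/169; mL+mR=14940/15041 → advance +1; mR−mL=-36300/15041 → turn -1·90°
n=3: pose=(0,-5,S); sL=12/17, sR=12/13; mL=258/221, mR=-12/13; mL+mR=54/221 → advance +1; mR−mL=-462/221 → turn -1·90°
n=4: pose=(0,-6,W); sL=24/37, sR=120/97; mL=4548/3589, mR=-120/97; mL+mR=108/3589 → advance +1; mR−mL=-8988/3589 → turn -1·90°
n=5: pose=(-1,-6,N); sL=15/13, sR=15/17; mL=705/442, mR=-15/17; mL+mR=315/442 → advance +1; mR−mL=-1095/442 → turn -1·90°

0 120/173 24/17 4116/2941 -24/17 -2 -6 W
1 15/13 15/17 705/442 -15/17 -1 -6 N
2 120/89 120/169 25620/15041 -120/169 -1 -5 E
3 12/17 12/13 258/221 -12/13 0 -5 S
4 24/37 120/97 4548/3589 -120/97 0 -6 W
5 15/13 15/17 705/442 -15/17 -1 -6 N
final -1 -5 E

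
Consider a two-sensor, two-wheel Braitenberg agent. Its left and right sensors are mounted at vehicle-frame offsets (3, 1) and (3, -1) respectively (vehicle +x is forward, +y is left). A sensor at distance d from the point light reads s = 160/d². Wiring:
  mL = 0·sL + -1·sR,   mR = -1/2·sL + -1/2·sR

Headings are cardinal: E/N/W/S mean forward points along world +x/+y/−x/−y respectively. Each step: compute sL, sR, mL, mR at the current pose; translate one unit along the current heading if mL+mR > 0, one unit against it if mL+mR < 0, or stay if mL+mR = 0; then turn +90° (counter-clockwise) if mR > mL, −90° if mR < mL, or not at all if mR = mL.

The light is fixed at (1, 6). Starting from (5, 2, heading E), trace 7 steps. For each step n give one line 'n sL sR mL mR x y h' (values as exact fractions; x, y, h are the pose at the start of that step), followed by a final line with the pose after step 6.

n=0: pose=(5,2,E); sL=80/29, sR=80/37; mL=-80/37, mR=-2640/1073; mL+mR=-4960/1073 → advance -1; mR−mL=-320/1073 → turn -1·90°
n=1: pose=(4,2,S); sL=32/13, sR=160/53; mL=-160/53, mR=-1888/689; mL+mR=-3968/689 → advance -1; mR−mL=192/689 → turn +1·90°
n=2: pose=(4,3,E); sL=4, sR=40/13; mL=-40/13, mR=-46/13; mL+mR=-86/13 → advance -1; mR−mL=-6/13 → turn -1·90°
n=3: pose=(3,3,S); sL=32/9, sR=160/37; mL=-160/37, mR=-1312/333; mL+mR=-2752/333 → advance -1; mR−mL=128/333 → turn +1·90°
n=4: pose=(3,4,E); sL=80/13, sR=80/17; mL=-80/17, mR=-1200/221; mL+mR=-2240/221 → advance -1; mR−mL=-160/221 → turn -1·90°
n=5: pose=(2,4,S); sL=160/29, sR=32/5; mL=-32/5, mR=-864/145; mL+mR=-1792/145 → advance -1; mR−mL=64/145 → turn +1·90°
n=6: pose=(2,5,E); sL=10, sR=8; mL=-8, mR=-9; mL+mR=-17 → advance -1; mR−mL=-1 → turn -1·90°

0 80/29 80/37 -80/37 -2640/1073 5 2 E
1 32/13 160/53 -160/53 -1888/689 4 2 S
2 4 40/13 -40/13 -46/13 4 3 E
3 32/9 160/37 -160/37 -1312/333 3 3 S
4 80/13 80/17 -80/17 -1200/221 3 4 E
5 160/29 32/5 -32/5 -864/145 2 4 S
6 10 8 -8 -9 2 5 E
final 1 5 S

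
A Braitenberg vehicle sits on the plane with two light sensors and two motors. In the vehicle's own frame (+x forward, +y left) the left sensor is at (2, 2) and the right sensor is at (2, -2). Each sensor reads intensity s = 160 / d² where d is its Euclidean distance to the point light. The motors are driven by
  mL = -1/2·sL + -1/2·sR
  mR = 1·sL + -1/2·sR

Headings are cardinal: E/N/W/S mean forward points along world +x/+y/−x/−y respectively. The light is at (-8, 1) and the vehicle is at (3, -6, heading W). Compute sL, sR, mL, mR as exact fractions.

left sensor world pos  = (1, -8); dL² = 162
right sensor world pos = (1, -4); dR² = 106
sL = 160/162 = 80/81
sR = 160/106 = 80/53
mL = -1/2·sL + -1/2·sR = -5360/4293
mR = 1·sL + -1/2·sR = 1000/4293

80/81 80/53 -5360/4293 1000/4293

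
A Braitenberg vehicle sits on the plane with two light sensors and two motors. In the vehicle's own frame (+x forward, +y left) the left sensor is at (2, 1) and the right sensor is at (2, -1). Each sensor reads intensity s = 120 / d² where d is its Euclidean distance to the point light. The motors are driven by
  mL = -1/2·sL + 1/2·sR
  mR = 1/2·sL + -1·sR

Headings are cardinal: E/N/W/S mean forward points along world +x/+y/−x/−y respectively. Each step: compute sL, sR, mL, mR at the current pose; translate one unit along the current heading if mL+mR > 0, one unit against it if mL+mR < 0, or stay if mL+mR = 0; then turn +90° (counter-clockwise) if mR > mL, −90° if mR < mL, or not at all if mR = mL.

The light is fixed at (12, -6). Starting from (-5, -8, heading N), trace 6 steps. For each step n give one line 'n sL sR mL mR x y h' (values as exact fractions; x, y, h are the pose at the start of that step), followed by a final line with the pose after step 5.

0 10/27 15/32 85/1728 -245/864 -5 -8 N
1 120/229 120/241 -720/55189 -13020/55189 -5 -9 E
2 60/157 60/193 -1080/30301 -3630/30301 -6 -9 S
3 120/409 120/401 480/164009 -25020/164009 -6 -8 W
4 10/27 15/32 85/1728 -245/864 -5 -8 N
5 120/229 120/241 -720/55189 -13020/55189 -5 -9 E
final -6 -9 S

n=0: pose=(-5,-8,N); sL=10/27, sR=15/32; mL=85/1728, mR=-245/864; mL+mR=-15/64 → advance -1; mR−mL=-575/1728 → turn -1·90°
n=1: pose=(-5,-9,E); sL=120/229, sR=120/241; mL=-720/55189, mR=-13020/55189; mL+mR=-60/241 → advance -1; mR−mL=-12300/55189 → turn -1·90°
n=2: pose=(-6,-9,S); sL=60/157, sR=60/193; mL=-1080/30301, mR=-3630/30301; mL+mR=-30/193 → advance -1; mR−mL=-2550/30301 → turn -1·90°
n=3: pose=(-6,-8,W); sL=120/409, sR=120/401; mL=480/164009, mR=-25020/164009; mL+mR=-60/401 → advance -1; mR−mL=-25500/164009 → turn -1·90°
n=4: pose=(-5,-8,N); sL=10/27, sR=15/32; mL=85/1728, mR=-245/864; mL+mR=-15/64 → advance -1; mR−mL=-575/1728 → turn -1·90°
n=5: pose=(-5,-9,E); sL=120/229, sR=120/241; mL=-720/55189, mR=-13020/55189; mL+mR=-60/241 → advance -1; mR−mL=-12300/55189 → turn -1·90°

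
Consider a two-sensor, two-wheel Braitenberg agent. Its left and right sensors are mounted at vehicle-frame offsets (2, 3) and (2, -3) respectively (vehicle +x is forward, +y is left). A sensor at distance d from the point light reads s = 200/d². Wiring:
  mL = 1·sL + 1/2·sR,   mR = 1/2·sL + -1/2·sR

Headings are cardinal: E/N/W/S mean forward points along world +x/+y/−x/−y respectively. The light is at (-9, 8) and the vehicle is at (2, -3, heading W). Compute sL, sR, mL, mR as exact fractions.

200/277 40/29 11340/8033 -2640/8033

left sensor world pos  = (0, -6); dL² = 277
right sensor world pos = (0, 0); dR² = 145
sL = 200/277 = 200/277
sR = 200/145 = 40/29
mL = 1·sL + 1/2·sR = 11340/8033
mR = 1/2·sL + -1/2·sR = -2640/8033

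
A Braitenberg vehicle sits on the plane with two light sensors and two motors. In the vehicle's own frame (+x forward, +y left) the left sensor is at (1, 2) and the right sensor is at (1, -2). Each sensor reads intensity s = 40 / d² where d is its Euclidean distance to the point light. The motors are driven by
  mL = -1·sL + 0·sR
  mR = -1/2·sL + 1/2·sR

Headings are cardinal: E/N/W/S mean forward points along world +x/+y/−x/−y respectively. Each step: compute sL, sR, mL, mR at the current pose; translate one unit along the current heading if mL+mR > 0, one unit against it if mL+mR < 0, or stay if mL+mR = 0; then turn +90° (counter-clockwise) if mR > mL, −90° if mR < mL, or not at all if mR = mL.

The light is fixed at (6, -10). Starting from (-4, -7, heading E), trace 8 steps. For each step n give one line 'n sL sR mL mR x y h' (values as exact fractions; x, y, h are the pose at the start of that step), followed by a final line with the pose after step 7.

0 20/53 20/41 -20/53 120/2173 -4 -7 E
1 8/37 40/97 -8/37 352/3589 -5 -7 N
2 5/18 1/4 -5/18 -1/72 -5 -8 W
3 8/13 8/29 -8/13 -64/377 -4 -8 S
4 20/53 20/41 -20/53 120/2173 -4 -7 E
5 8/37 40/97 -8/37 352/3589 -5 -7 N
6 5/18 1/4 -5/18 -1/72 -5 -8 W
7 8/13 8/29 -8/13 -64/377 -4 -8 S
final -4 -7 E

n=0: pose=(-4,-7,E); sL=20/53, sR=20/41; mL=-20/53, mR=120/2173; mL+mR=-700/2173 → advance -1; mR−mL=940/2173 → turn +1·90°
n=1: pose=(-5,-7,N); sL=8/37, sR=40/97; mL=-8/37, mR=352/3589; mL+mR=-424/3589 → advance -1; mR−mL=1128/3589 → turn +1·90°
n=2: pose=(-5,-8,W); sL=5/18, sR=1/4; mL=-5/18, mR=-1/72; mL+mR=-7/24 → advance -1; mR−mL=19/72 → turn +1·90°
n=3: pose=(-4,-8,S); sL=8/13, sR=8/29; mL=-8/13, mR=-64/377; mL+mR=-296/377 → advance -1; mR−mL=168/377 → turn +1·90°
n=4: pose=(-4,-7,E); sL=20/53, sR=20/41; mL=-20/53, mR=120/2173; mL+mR=-700/2173 → advance -1; mR−mL=940/2173 → turn +1·90°
n=5: pose=(-5,-7,N); sL=8/37, sR=40/97; mL=-8/37, mR=352/3589; mL+mR=-424/3589 → advance -1; mR−mL=1128/3589 → turn +1·90°
n=6: pose=(-5,-8,W); sL=5/18, sR=1/4; mL=-5/18, mR=-1/72; mL+mR=-7/24 → advance -1; mR−mL=19/72 → turn +1·90°
n=7: pose=(-4,-8,S); sL=8/13, sR=8/29; mL=-8/13, mR=-64/377; mL+mR=-296/377 → advance -1; mR−mL=168/377 → turn +1·90°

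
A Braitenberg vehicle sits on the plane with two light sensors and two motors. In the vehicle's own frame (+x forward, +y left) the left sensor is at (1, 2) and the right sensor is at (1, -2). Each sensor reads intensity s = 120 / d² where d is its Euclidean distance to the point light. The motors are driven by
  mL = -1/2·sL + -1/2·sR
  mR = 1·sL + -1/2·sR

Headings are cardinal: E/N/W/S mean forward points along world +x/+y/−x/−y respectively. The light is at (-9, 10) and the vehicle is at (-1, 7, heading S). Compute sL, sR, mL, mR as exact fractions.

left sensor world pos  = (1, 6); dL² = 116
right sensor world pos = (-3, 6); dR² = 52
sL = 120/116 = 30/29
sR = 120/52 = 30/13
mL = -1/2·sL + -1/2·sR = -630/377
mR = 1·sL + -1/2·sR = -45/377

30/29 30/13 -630/377 -45/377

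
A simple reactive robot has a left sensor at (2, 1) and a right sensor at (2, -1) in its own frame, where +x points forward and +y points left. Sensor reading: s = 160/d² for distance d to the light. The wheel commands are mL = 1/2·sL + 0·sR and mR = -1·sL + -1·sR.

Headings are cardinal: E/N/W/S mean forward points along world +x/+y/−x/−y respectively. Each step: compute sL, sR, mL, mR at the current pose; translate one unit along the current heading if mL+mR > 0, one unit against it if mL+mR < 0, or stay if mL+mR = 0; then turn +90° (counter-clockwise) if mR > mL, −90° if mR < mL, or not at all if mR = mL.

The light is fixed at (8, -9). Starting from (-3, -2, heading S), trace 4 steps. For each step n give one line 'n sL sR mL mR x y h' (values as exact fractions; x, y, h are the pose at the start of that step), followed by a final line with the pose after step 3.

0 32/25 160/169 16/25 -9408/4225 -3 -2 S
1 80/109 16/25 40/109 -3744/2725 -3 -1 W
2 160/221 160/181 80/221 -64320/40001 -2 -1 N
3 5/4 8/5 5/8 -57/20 -2 -2 E
final -3 -2 S

n=0: pose=(-3,-2,S); sL=32/25, sR=160/169; mL=16/25, mR=-9408/4225; mL+mR=-6704/4225 → advance -1; mR−mL=-12112/4225 → turn -1·90°
n=1: pose=(-3,-1,W); sL=80/109, sR=16/25; mL=40/109, mR=-3744/2725; mL+mR=-2744/2725 → advance -1; mR−mL=-4744/2725 → turn -1·90°
n=2: pose=(-2,-1,N); sL=160/221, sR=160/181; mL=80/221, mR=-64320/40001; mL+mR=-49840/40001 → advance -1; mR−mL=-78800/40001 → turn -1·90°
n=3: pose=(-2,-2,E); sL=5/4, sR=8/5; mL=5/8, mR=-57/20; mL+mR=-89/40 → advance -1; mR−mL=-139/40 → turn -1·90°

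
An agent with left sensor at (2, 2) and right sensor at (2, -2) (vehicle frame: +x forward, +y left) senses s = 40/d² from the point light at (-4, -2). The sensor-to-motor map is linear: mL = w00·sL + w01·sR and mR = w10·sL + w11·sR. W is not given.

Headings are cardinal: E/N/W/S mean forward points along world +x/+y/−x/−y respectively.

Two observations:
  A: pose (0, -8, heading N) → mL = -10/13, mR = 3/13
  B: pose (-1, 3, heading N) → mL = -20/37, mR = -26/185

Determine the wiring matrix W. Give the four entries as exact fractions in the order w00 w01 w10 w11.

obs A: pose=(0,-8,N) → sL=2, sR=10/13, mL=-10/13, mR=3/13
obs B: pose=(-1,3,N) → sL=4/5, sR=20/37, mL=-20/37, mR=-26/185
sensor matrix S = [[2, 10/13], [4/5, 20/37]]; det S = 224/481
solve [mL_A; mL_B] = S·[w00; w01] and [mR_A; mR_B] = S·[w10; w11]:
  w00 = 0, w01 = -1, w10 = 1/2, w11 = -1

0 -1 1/2 -1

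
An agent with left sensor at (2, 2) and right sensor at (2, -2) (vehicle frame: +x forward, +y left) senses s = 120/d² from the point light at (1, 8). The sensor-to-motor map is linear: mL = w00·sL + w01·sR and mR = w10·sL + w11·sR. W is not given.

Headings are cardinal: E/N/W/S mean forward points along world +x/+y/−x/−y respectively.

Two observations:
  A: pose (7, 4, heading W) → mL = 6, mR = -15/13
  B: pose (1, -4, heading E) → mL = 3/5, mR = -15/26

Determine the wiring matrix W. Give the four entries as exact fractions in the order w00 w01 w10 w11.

0 1 -1/2 0

obs A: pose=(7,4,W) → sL=30/13, sR=6, mL=6, mR=-15/13
obs B: pose=(1,-4,E) → sL=15/13, sR=3/5, mL=3/5, mR=-15/26
sensor matrix S = [[30/13, 6], [15/13, 3/5]]; det S = -72/13
solve [mL_A; mL_B] = S·[w00; w01] and [mR_A; mR_B] = S·[w10; w11]:
  w00 = 0, w01 = 1, w10 = -1/2, w11 = 0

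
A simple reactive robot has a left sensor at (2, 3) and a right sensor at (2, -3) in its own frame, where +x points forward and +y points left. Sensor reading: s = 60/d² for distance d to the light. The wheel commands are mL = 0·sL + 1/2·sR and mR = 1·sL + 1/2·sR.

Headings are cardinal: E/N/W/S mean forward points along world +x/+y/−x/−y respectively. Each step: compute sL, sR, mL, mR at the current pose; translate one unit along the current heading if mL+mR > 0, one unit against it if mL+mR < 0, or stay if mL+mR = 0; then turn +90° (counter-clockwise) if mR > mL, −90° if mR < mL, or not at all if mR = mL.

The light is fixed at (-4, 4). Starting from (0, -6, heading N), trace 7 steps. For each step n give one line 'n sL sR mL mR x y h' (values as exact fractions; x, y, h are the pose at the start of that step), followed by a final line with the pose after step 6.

n=0: pose=(0,-6,N); sL=12/13, sR=60/113; mL=30/113, mR=1746/1469; mL+mR=2136/1469 → advance +1; mR−mL=12/13 → turn +1·90°
n=1: pose=(0,-5,W); sL=15/37, sR=3/2; mL=3/4, mR=171/148; mL+mR=141/74 → advance +1; mR−mL=15/37 → turn +1·90°
n=2: pose=(-1,-5,S); sL=60/157, sR=60/121; mL=30/121, mR=11970/18997; mL+mR=16680/18997 → advance +1; mR−mL=60/157 → turn +1·90°
n=3: pose=(-1,-6,E); sL=30/37, sR=30/97; mL=15/97, mR=3465/3589; mL+mR=4020/3589 → advance +1; mR−mL=30/37 → turn +1·90°
n=4: pose=(0,-6,N); sL=12/13, sR=60/113; mL=30/113, mR=1746/1469; mL+mR=2136/1469 → advance +1; mR−mL=12/13 → turn +1·90°
n=5: pose=(0,-5,W); sL=15/37, sR=3/2; mL=3/4, mR=171/148; mL+mR=141/74 → advance +1; mR−mL=15/37 → turn +1·90°
n=6: pose=(-1,-5,S); sL=60/157, sR=60/121; mL=30/121, mR=11970/18997; mL+mR=16680/18997 → advance +1; mR−mL=60/157 → turn +1·90°

0 12/13 60/113 30/113 1746/1469 0 -6 N
1 15/37 3/2 3/4 171/148 0 -5 W
2 60/157 60/121 30/121 11970/18997 -1 -5 S
3 30/37 30/97 15/97 3465/3589 -1 -6 E
4 12/13 60/113 30/113 1746/1469 0 -6 N
5 15/37 3/2 3/4 171/148 0 -5 W
6 60/157 60/121 30/121 11970/18997 -1 -5 S
final -1 -6 E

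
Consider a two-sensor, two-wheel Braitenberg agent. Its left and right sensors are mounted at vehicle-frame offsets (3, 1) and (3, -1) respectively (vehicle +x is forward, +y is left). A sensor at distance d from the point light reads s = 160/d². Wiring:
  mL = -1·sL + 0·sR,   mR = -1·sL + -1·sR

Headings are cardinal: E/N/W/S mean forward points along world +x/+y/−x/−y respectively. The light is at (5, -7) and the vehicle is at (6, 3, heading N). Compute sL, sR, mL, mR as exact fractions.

left sensor world pos  = (5, 6); dL² = 169
right sensor world pos = (7, 6); dR² = 173
sL = 160/169 = 160/169
sR = 160/173 = 160/173
mL = -1·sL + 0·sR = -160/169
mR = -1·sL + -1·sR = -54720/29237

160/169 160/173 -160/169 -54720/29237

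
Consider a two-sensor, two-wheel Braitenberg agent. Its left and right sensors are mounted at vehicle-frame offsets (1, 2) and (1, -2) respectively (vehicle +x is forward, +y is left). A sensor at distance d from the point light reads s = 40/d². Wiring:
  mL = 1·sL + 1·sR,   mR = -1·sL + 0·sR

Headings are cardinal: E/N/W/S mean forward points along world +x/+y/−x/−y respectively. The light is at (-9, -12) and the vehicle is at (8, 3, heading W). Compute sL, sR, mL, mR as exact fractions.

left sensor world pos  = (7, 1); dL² = 425
right sensor world pos = (7, 5); dR² = 545
sL = 40/425 = 8/85
sR = 40/545 = 8/109
mL = 1·sL + 1·sR = 1552/9265
mR = -1·sL + 0·sR = -8/85

8/85 8/109 1552/9265 -8/85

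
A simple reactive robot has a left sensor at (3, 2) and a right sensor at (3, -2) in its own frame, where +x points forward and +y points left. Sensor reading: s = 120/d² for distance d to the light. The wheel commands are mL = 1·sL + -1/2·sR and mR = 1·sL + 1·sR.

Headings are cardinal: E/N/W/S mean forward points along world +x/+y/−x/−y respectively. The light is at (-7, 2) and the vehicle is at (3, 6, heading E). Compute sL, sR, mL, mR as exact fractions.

left sensor world pos  = (6, 8); dL² = 205
right sensor world pos = (6, 4); dR² = 173
sL = 120/205 = 24/41
sR = 120/173 = 120/173
mL = 1·sL + -1/2·sR = 1692/7093
mR = 1·sL + 1·sR = 9072/7093

24/41 120/173 1692/7093 9072/7093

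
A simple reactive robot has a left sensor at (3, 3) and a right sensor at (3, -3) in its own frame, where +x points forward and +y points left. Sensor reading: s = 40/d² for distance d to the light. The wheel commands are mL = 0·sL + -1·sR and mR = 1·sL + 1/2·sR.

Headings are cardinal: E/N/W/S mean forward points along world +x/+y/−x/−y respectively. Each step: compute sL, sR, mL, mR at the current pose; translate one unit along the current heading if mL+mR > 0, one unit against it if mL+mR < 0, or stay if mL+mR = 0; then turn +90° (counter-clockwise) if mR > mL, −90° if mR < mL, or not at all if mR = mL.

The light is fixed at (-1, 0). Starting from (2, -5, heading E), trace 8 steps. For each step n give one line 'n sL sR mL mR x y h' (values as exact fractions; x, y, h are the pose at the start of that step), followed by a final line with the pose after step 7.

n=0: pose=(2,-5,E); sL=1, sR=2/5; mL=-2/5, mR=6/5; mL+mR=4/5 → advance +1; mR−mL=8/5 → turn +1·90°
n=1: pose=(3,-5,N); sL=8, sR=40/53; mL=-40/53, mR=444/53; mL+mR=404/53 → advance +1; mR−mL=484/53 → turn +1·90°
n=2: pose=(3,-4,W); sL=4/5, sR=20; mL=-20, mR=54/5; mL+mR=-46/5 → advance -1; mR−mL=154/5 → turn +1·90°
n=3: pose=(4,-4,S); sL=40/113, sR=40/53; mL=-40/53, mR=4380/5989; mL+mR=-140/5989 → advance -1; mR−mL=8900/5989 → turn +1·90°
n=4: pose=(4,-3,E); sL=5/8, sR=2/5; mL=-2/5, mR=33/40; mL+mR=17/40 → advance +1; mR−mL=49/40 → turn +1·90°
n=5: pose=(5,-3,N); sL=40/9, sR=40/81; mL=-40/81, mR=380/81; mL+mR=340/81 → advance +1; mR−mL=140/27 → turn +1·90°
n=6: pose=(5,-2,W); sL=20/17, sR=4; mL=-4, mR=54/17; mL+mR=-14/17 → advance -1; mR−mL=122/17 → turn +1·90°
n=7: pose=(6,-2,S); sL=8/25, sR=40/41; mL=-40/41, mR=828/1025; mL+mR=-172/1025 → advance -1; mR−mL=1828/1025 → turn +1·90°

0 1 2/5 -2/5 6/5 2 -5 E
1 8 40/53 -40/53 444/53 3 -5 N
2 4/5 20 -20 54/5 3 -4 W
3 40/113 40/53 -40/53 4380/5989 4 -4 S
4 5/8 2/5 -2/5 33/40 4 -3 E
5 40/9 40/81 -40/81 380/81 5 -3 N
6 20/17 4 -4 54/17 5 -2 W
7 8/25 40/41 -40/41 828/1025 6 -2 S
final 6 -1 E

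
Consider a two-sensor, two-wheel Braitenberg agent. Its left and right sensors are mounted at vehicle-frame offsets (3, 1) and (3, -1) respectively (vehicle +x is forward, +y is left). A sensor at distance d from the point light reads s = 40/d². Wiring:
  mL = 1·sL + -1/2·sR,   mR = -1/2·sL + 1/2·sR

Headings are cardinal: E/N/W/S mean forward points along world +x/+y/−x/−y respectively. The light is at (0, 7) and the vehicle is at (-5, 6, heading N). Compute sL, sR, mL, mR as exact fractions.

1 2 0 1/2

left sensor world pos  = (-6, 9); dL² = 40
right sensor world pos = (-4, 9); dR² = 20
sL = 40/40 = 1
sR = 40/20 = 2
mL = 1·sL + -1/2·sR = 0
mR = -1/2·sL + 1/2·sR = 1/2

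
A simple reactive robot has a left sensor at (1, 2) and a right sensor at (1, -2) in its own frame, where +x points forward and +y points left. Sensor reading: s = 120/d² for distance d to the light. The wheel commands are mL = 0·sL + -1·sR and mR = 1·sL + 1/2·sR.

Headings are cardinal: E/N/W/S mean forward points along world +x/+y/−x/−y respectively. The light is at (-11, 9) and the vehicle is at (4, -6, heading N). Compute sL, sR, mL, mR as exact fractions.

left sensor world pos  = (2, -5); dL² = 365
right sensor world pos = (6, -5); dR² = 485
sL = 120/365 = 24/73
sR = 120/485 = 24/97
mL = 0·sL + -1·sR = -24/97
mR = 1·sL + 1/2·sR = 3204/7081

24/73 24/97 -24/97 3204/7081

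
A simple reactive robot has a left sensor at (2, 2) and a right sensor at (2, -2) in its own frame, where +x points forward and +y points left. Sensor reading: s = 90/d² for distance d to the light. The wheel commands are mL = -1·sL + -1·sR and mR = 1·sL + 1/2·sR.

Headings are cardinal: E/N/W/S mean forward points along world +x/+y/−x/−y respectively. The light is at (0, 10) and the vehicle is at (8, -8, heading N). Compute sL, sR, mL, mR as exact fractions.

45/146 45/178 -3645/6497 11295/25988

left sensor world pos  = (6, -6); dL² = 292
right sensor world pos = (10, -6); dR² = 356
sL = 90/292 = 45/146
sR = 90/356 = 45/178
mL = -1·sL + -1·sR = -3645/6497
mR = 1·sL + 1/2·sR = 11295/25988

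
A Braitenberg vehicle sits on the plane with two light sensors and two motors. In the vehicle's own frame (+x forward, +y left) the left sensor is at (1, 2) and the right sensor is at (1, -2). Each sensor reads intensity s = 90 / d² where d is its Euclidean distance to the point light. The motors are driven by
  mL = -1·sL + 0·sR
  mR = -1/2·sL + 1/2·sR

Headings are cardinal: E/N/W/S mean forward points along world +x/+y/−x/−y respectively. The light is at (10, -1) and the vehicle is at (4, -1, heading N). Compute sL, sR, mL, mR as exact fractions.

18/13 90/17 -18/13 432/221

left sensor world pos  = (2, 0); dL² = 65
right sensor world pos = (6, 0); dR² = 17
sL = 90/65 = 18/13
sR = 90/17 = 90/17
mL = -1·sL + 0·sR = -18/13
mR = -1/2·sL + 1/2·sR = 432/221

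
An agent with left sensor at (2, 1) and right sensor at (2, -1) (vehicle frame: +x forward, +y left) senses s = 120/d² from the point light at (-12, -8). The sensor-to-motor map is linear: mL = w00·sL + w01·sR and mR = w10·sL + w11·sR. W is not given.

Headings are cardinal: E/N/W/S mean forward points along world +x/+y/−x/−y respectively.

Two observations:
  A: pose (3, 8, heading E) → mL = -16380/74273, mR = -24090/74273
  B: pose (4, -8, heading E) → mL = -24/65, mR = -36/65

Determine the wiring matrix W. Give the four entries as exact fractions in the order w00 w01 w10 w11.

obs A: pose=(3,8,E) → sL=60/289, sR=60/257, mL=-16380/74273, mR=-24090/74273
obs B: pose=(4,-8,E) → sL=24/65, sR=24/65, mL=-24/65, mR=-36/65
sensor matrix S = [[60/289, 60/257], [24/65, 24/65]]; det S = -9216/965549
solve [mL_A; mL_B] = S·[w00; w01] and [mR_A; mR_B] = S·[w10; w11]:
  w00 = -1/2, w01 = -1/2, w10 = -1, w11 = -1/2

-1/2 -1/2 -1 -1/2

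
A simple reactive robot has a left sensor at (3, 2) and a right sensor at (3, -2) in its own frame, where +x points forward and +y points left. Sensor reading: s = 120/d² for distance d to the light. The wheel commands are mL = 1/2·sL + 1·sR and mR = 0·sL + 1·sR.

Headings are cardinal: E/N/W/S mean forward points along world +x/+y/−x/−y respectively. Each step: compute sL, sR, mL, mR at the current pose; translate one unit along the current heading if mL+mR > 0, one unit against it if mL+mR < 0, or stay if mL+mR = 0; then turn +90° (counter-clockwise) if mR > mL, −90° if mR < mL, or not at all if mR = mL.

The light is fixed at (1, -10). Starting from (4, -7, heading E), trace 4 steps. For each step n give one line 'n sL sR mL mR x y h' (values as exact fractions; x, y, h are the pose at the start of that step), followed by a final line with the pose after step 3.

0 120/61 120/37 9540/2257 120/37 4 -7 E
1 10/3 30 95/3 30 5 -7 S
2 120 120/17 1140/17 120/17 5 -8 W
3 60/13 12/5 306/65 12/5 4 -8 N
final 4 -7 E

n=0: pose=(4,-7,E); sL=120/61, sR=120/37; mL=9540/2257, mR=120/37; mL+mR=16860/2257 → advance +1; mR−mL=-60/61 → turn -1·90°
n=1: pose=(5,-7,S); sL=10/3, sR=30; mL=95/3, mR=30; mL+mR=185/3 → advance +1; mR−mL=-5/3 → turn -1·90°
n=2: pose=(5,-8,W); sL=120, sR=120/17; mL=1140/17, mR=120/17; mL+mR=1260/17 → advance +1; mR−mL=-60 → turn -1·90°
n=3: pose=(4,-8,N); sL=60/13, sR=12/5; mL=306/65, mR=12/5; mL+mR=462/65 → advance +1; mR−mL=-30/13 → turn -1·90°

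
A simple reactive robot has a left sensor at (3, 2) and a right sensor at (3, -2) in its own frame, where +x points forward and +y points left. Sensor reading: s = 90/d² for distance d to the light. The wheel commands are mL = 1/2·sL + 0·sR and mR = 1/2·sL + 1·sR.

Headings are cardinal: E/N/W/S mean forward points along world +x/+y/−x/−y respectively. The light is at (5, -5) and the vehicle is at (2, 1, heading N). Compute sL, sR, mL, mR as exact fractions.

left sensor world pos  = (0, 4); dL² = 106
right sensor world pos = (4, 4); dR² = 82
sL = 90/106 = 45/53
sR = 90/82 = 45/41
mL = 1/2·sL + 0·sR = 45/106
mR = 1/2·sL + 1·sR = 6615/4346

45/53 45/41 45/106 6615/4346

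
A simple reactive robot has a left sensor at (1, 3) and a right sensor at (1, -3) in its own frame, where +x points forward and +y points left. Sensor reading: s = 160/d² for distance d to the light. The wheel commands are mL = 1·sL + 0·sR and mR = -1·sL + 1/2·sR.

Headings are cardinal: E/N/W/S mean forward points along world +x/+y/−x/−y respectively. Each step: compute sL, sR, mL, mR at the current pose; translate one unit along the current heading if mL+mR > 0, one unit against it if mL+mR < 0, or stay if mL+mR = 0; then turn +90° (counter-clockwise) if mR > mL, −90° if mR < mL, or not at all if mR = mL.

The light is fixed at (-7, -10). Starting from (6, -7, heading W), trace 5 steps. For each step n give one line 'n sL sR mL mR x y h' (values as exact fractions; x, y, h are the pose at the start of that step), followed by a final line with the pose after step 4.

n=0: pose=(6,-7,W); sL=10/9, sR=8/9; mL=10/9, mR=-2/3; mL+mR=4/9 → advance +1; mR−mL=-16/9 → turn -1·90°
n=1: pose=(5,-7,N); sL=160/97, sR=160/241; mL=160/97, mR=-30800/23377; mL+mR=80/241 → advance +1; mR−mL=-69360/23377 → turn -1·90°
n=2: pose=(5,-6,E); sL=80/109, sR=16/17; mL=80/109, mR=-488/1853; mL+mR=8/17 → advance +1; mR−mL=-1848/1853 → turn -1·90°
n=3: pose=(6,-6,S); sL=32/53, sR=160/109; mL=32/53, mR=752/5777; mL+mR=80/109 → advance +1; mR−mL=-2736/5777 → turn -1·90°
n=4: pose=(6,-7,W); sL=10/9, sR=8/9; mL=10/9, mR=-2/3; mL+mR=4/9 → advance +1; mR−mL=-16/9 → turn -1·90°

0 10/9 8/9 10/9 -2/3 6 -7 W
1 160/97 160/241 160/97 -30800/23377 5 -7 N
2 80/109 16/17 80/109 -488/1853 5 -6 E
3 32/53 160/109 32/53 752/5777 6 -6 S
4 10/9 8/9 10/9 -2/3 6 -7 W
final 5 -7 N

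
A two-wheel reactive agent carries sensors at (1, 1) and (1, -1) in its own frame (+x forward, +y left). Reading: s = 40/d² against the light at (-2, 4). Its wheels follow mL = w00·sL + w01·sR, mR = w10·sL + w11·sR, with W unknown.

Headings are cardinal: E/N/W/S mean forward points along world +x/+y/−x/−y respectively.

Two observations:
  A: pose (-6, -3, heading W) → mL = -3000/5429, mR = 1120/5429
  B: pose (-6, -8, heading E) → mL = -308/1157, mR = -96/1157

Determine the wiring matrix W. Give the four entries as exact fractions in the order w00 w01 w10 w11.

obs A: pose=(-6,-3,W) → sL=40/89, sR=40/61, mL=-3000/5429, mR=1120/5429
obs B: pose=(-6,-8,E) → sL=4/13, sR=20/89, mL=-308/1157, mR=-96/1157
sensor matrix S = [[40/89, 40/61], [4/13, 20/89]]; det S = -632960/6281353
solve [mL_A; mL_B] = S·[w00; w01] and [mR_A; mR_B] = S·[w10; w11]:
  w00 = -1/2, w01 = -1/2, w10 = -1, w11 = 1

-1/2 -1/2 -1 1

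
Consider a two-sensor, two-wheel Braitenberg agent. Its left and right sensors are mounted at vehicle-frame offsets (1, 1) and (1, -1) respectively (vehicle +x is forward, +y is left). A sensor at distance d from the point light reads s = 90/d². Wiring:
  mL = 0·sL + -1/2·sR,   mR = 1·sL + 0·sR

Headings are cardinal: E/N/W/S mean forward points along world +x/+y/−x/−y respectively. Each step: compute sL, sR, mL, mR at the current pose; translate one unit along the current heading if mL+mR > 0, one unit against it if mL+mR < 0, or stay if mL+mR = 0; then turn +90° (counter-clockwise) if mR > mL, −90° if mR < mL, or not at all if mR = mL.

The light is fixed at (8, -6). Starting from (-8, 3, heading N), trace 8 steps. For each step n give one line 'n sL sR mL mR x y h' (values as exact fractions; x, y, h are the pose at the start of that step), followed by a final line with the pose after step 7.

n=0: pose=(-8,3,N); sL=90/389, sR=18/65; mL=-9/65, mR=90/389; mL+mR=2349/25285 → advance +1; mR−mL=9351/25285 → turn +1·90°
n=1: pose=(-8,4,W); sL=9/37, sR=9/41; mL=-9/82, mR=9/37; mL+mR=405/3034 → advance +1; mR−mL=1071/3034 → turn +1·90°
n=2: pose=(-9,4,S); sL=90/337, sR=2/9; mL=-1/9, mR=90/337; mL+mR=473/3033 → advance +1; mR−mL=1147/3033 → turn +1·90°
n=3: pose=(-9,3,E); sL=45/178, sR=9/32; mL=-9/64, mR=45/178; mL+mR=639/5696 → advance +1; mR−mL=2241/5696 → turn +1·90°
n=4: pose=(-8,3,N); sL=90/389, sR=18/65; mL=-9/65, mR=90/389; mL+mR=2349/25285 → advance +1; mR−mL=9351/25285 → turn +1·90°
n=5: pose=(-8,4,W); sL=9/37, sR=9/41; mL=-9/82, mR=9/37; mL+mR=405/3034 → advance +1; mR−mL=1071/3034 → turn +1·90°
n=6: pose=(-9,4,S); sL=90/337, sR=2/9; mL=-1/9, mR=90/337; mL+mR=473/3033 → advance +1; mR−mL=1147/3033 → turn +1·90°
n=7: pose=(-9,3,E); sL=45/178, sR=9/32; mL=-9/64, mR=45/178; mL+mR=639/5696 → advance +1; mR−mL=2241/5696 → turn +1·90°

0 90/389 18/65 -9/65 90/389 -8 3 N
1 9/37 9/41 -9/82 9/37 -8 4 W
2 90/337 2/9 -1/9 90/337 -9 4 S
3 45/178 9/32 -9/64 45/178 -9 3 E
4 90/389 18/65 -9/65 90/389 -8 3 N
5 9/37 9/41 -9/82 9/37 -8 4 W
6 90/337 2/9 -1/9 90/337 -9 4 S
7 45/178 9/32 -9/64 45/178 -9 3 E
final -8 3 N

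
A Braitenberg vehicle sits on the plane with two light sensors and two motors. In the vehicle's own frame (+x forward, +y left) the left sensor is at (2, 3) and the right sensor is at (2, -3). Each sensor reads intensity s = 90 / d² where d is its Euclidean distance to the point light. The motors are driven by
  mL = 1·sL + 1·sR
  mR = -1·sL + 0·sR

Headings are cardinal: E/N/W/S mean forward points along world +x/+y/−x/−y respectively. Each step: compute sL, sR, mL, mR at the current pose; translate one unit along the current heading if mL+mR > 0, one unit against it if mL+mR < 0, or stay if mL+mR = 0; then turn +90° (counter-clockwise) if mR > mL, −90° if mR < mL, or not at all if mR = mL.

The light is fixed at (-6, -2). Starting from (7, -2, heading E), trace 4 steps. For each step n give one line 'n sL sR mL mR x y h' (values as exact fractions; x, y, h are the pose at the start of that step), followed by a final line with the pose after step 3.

n=0: pose=(7,-2,E); sL=5/13, sR=5/13; mL=10/13, mR=-5/13; mL+mR=5/13 → advance +1; mR−mL=-15/13 → turn -1·90°
n=1: pose=(8,-2,S); sL=90/293, sR=18/25; mL=7524/7325, mR=-90/293; mL+mR=18/25 → advance +1; mR−mL=-9774/7325 → turn -1·90°
n=2: pose=(8,-3,W); sL=9/16, sR=45/74; mL=693/592, mR=-9/16; mL+mR=45/74 → advance +1; mR−mL=-513/296 → turn -1·90°
n=3: pose=(7,-3,N); sL=90/101, sR=90/257; mL=32220/25957, mR=-90/101; mL+mR=90/257 → advance +1; mR−mL=-55350/25957 → turn -1·90°

0 5/13 5/13 10/13 -5/13 7 -2 E
1 90/293 18/25 7524/7325 -90/293 8 -2 S
2 9/16 45/74 693/592 -9/16 8 -3 W
3 90/101 90/257 32220/25957 -90/101 7 -3 N
final 7 -2 E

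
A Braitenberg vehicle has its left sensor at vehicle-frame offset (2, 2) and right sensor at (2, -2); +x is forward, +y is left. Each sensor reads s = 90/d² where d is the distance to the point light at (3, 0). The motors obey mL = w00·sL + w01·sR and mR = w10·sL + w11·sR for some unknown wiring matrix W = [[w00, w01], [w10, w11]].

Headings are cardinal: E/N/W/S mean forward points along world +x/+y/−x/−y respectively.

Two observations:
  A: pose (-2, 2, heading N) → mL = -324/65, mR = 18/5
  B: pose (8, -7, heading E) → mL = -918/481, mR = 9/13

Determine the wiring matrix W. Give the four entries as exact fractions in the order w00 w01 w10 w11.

-1 -1 0 1

obs A: pose=(-2,2,N) → sL=18/13, sR=18/5, mL=-324/65, mR=18/5
obs B: pose=(8,-7,E) → sL=45/37, sR=9/13, mL=-918/481, mR=9/13
sensor matrix S = [[18/13, 18/5], [45/37, 9/13]]; det S = -21384/6253
solve [mL_A; mL_B] = S·[w00; w01] and [mR_A; mR_B] = S·[w10; w11]:
  w00 = -1, w01 = -1, w10 = 0, w11 = 1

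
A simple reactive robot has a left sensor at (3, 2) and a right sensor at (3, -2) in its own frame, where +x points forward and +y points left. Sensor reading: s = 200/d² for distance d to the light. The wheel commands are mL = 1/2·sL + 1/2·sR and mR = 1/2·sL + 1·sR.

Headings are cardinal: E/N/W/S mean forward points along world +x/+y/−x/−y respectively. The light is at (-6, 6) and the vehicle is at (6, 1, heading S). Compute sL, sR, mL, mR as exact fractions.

10/13 50/41 530/533 855/533

left sensor world pos  = (8, -2); dL² = 260
right sensor world pos = (4, -2); dR² = 164
sL = 200/260 = 10/13
sR = 200/164 = 50/41
mL = 1/2·sL + 1/2·sR = 530/533
mR = 1/2·sL + 1·sR = 855/533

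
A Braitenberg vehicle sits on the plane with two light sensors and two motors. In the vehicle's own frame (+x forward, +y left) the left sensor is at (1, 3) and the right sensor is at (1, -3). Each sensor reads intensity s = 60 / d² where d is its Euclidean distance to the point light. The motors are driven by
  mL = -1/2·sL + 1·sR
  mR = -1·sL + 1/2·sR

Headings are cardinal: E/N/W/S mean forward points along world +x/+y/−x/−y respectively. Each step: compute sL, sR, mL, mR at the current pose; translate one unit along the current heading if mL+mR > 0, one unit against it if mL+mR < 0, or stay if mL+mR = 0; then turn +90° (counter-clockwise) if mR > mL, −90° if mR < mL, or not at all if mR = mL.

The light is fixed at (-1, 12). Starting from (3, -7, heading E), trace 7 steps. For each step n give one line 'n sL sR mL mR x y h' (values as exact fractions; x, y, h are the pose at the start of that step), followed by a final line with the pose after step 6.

n=0: pose=(3,-7,E); sL=60/281, sR=60/509; mL=1590/143029, mR=-22110/143029; mL+mR=-20520/143029 → advance -1; mR−mL=-23700/143029 → turn -1·90°
n=1: pose=(2,-7,S); sL=15/109, sR=3/20; mL=177/2180, mR=-273/4360; mL+mR=81/4360 → advance +1; mR−mL=-627/4360 → turn -1·90°
n=2: pose=(2,-8,W); sL=60/533, sR=60/293; mL=23190/156169, mR=-1590/156169; mL+mR=21600/156169 → advance +1; mR−mL=-24780/156169 → turn -1·90°
n=3: pose=(1,-8,N); sL=30/181, sR=30/193; mL=2535/34933, mR=-3075/34933; mL+mR=-540/34933 → advance -1; mR−mL=-5610/34933 → turn -1·90°
n=4: pose=(1,-9,E); sL=20/111, sR=4/39; mL=6/481, mR=-62/481; mL+mR=-56/481 → advance -1; mR−mL=-68/481 → turn -1·90°
n=5: pose=(0,-9,S); sL=3/25, sR=15/122; mL=96/1525, mR=-357/6100; mL+mR=27/6100 → advance +1; mR−mL=-741/6100 → turn -1·90°
n=6: pose=(0,-10,W); sL=12/125, sR=60/361; mL=5334/45125, mR=-582/45125; mL+mR=4752/45125 → advance +1; mR−mL=-5916/45125 → turn -1·90°

0 60/281 60/509 1590/143029 -22110/143029 3 -7 E
1 15/109 3/20 177/2180 -273/4360 2 -7 S
2 60/533 60/293 23190/156169 -1590/156169 2 -8 W
3 30/181 30/193 2535/34933 -3075/34933 1 -8 N
4 20/111 4/39 6/481 -62/481 1 -9 E
5 3/25 15/122 96/1525 -357/6100 0 -9 S
6 12/125 60/361 5334/45125 -582/45125 0 -10 W
final -1 -10 N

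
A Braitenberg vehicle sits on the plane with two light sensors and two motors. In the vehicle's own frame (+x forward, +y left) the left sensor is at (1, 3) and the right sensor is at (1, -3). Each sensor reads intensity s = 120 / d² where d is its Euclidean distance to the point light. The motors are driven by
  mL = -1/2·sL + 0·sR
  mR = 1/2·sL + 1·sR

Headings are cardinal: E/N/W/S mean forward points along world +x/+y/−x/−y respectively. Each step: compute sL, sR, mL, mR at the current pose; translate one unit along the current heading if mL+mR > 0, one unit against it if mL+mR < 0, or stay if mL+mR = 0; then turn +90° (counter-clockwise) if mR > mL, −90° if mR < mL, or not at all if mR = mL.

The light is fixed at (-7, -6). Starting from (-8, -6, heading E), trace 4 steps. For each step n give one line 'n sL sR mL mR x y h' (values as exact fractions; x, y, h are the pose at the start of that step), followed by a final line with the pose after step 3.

0 40/3 40/3 -20/3 20 -8 -6 E
1 12 12 -6 18 -7 -6 N
2 24 120/17 -12 324/17 -7 -5 W
3 30 15/2 -15 45/2 -8 -5 S
final -8 -6 E

n=0: pose=(-8,-6,E); sL=40/3, sR=40/3; mL=-20/3, mR=20; mL+mR=40/3 → advance +1; mR−mL=80/3 → turn +1·90°
n=1: pose=(-7,-6,N); sL=12, sR=12; mL=-6, mR=18; mL+mR=12 → advance +1; mR−mL=24 → turn +1·90°
n=2: pose=(-7,-5,W); sL=24, sR=120/17; mL=-12, mR=324/17; mL+mR=120/17 → advance +1; mR−mL=528/17 → turn +1·90°
n=3: pose=(-8,-5,S); sL=30, sR=15/2; mL=-15, mR=45/2; mL+mR=15/2 → advance +1; mR−mL=75/2 → turn +1·90°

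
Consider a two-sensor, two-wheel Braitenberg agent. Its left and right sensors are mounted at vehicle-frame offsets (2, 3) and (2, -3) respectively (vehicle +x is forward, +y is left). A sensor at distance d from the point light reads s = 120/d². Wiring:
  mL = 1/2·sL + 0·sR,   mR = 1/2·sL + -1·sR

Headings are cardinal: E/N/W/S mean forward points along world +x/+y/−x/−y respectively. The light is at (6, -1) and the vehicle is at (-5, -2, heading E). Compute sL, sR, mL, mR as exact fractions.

left sensor world pos  = (-3, 1); dL² = 85
right sensor world pos = (-3, -5); dR² = 97
sL = 120/85 = 24/17
sR = 120/97 = 120/97
mL = 1/2·sL + 0·sR = 12/17
mR = 1/2·sL + -1·sR = -876/1649

24/17 120/97 12/17 -876/1649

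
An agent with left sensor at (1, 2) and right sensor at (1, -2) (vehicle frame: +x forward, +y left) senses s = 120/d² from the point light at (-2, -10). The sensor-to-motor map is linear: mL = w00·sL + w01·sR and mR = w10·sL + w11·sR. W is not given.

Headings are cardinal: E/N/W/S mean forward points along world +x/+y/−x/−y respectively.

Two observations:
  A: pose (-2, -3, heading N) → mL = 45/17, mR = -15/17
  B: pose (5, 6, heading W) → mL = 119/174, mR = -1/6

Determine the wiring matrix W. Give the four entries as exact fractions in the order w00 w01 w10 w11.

1 1/2 0 -1/2

obs A: pose=(-2,-3,N) → sL=30/17, sR=30/17, mL=45/17, mR=-15/17
obs B: pose=(5,6,W) → sL=15/29, sR=1/3, mL=119/174, mR=-1/6
sensor matrix S = [[30/17, 30/17], [15/29, 1/3]]; det S = -160/493
solve [mL_A; mL_B] = S·[w00; w01] and [mR_A; mR_B] = S·[w10; w11]:
  w00 = 1, w01 = 1/2, w10 = 0, w11 = -1/2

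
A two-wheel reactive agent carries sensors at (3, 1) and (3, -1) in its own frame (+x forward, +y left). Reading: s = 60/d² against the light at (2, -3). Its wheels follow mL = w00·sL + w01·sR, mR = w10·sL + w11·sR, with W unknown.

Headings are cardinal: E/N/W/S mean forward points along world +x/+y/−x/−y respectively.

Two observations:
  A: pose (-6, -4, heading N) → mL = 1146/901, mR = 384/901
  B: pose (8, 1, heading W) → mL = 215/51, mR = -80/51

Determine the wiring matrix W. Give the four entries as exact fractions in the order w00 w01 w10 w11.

1 1/2 -1 1

obs A: pose=(-6,-4,N) → sL=12/17, sR=60/53, mL=1146/901, mR=384/901
obs B: pose=(8,1,W) → sL=10/3, sR=30/17, mL=215/51, mR=-80/51
sensor matrix S = [[12/17, 60/53], [10/3, 30/17]]; det S = -38720/15317
solve [mL_A; mL_B] = S·[w00; w01] and [mR_A; mR_B] = S·[w10; w11]:
  w00 = 1, w01 = 1/2, w10 = -1, w11 = 1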